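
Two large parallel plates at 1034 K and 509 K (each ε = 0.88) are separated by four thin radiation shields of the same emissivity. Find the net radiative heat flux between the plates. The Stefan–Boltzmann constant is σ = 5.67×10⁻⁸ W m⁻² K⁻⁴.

q ≈ 9590 W/m²

Each of the 5 gaps contributes resistance (2/ε − 1) = 2/0.88 − 1 = 1.273; total = 6.364.
q = σ(T₁⁴ − T₂⁴) / 6.364 = 5.67×10⁻⁸ × 1.08×10^12 / 6.364 = 9590 W/m².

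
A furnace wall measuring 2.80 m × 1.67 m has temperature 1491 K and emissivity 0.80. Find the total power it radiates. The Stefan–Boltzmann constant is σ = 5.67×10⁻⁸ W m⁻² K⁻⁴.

A = 2.80 × 1.67 = 4.68 m².
P = εσAT⁴ = 0.80 × 5.67×10⁻⁸ × 4.68 × (1491)⁴ = 0.80 × 5.67×10⁻⁸ × 4.68 × 4.94×10^12.
P = 1.05×10^6 W.

P ≈ 1.05×10^6 W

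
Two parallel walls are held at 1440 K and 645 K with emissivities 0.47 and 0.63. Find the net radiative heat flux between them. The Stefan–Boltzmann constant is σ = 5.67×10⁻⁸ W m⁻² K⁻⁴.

For two large parallel gray plates, q = σ(T₁⁴ − T₂⁴) / (1/ε₁ + 1/ε₂ − 1).
1/ε₁ + 1/ε₂ − 1 = 1/0.47 + 1/0.63 − 1 = 2.715.
T₁⁴ − T₂⁴ = 4.30×10^12 − 1.73×10^11 = 4.13×10^12 K⁴.
q = 5.67×10⁻⁸ × 4.13×10^12 / 2.715 = 86200 W/m².

q ≈ 86200 W/m²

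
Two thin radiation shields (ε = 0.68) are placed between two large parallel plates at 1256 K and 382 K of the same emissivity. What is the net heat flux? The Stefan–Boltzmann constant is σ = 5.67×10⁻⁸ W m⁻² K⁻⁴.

Each of the 3 gaps contributes resistance (2/ε − 1) = 2/0.68 − 1 = 1.941; total = 5.824.
q = σ(T₁⁴ − T₂⁴) / 5.824 = 5.67×10⁻⁸ × 2.47×10^12 / 5.824 = 24000 W/m².

q ≈ 24000 W/m²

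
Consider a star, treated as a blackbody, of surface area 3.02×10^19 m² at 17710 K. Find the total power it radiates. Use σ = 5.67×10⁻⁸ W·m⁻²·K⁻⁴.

P ≈ 1.68×10^29 W

P = σAT⁴ = 5.67×10⁻⁸ × 3.02×10^19 × (17710)⁴ = 5.67×10⁻⁸ × 3.02×10^19 × 9.84×10^16.
P = 1.68×10^29 W.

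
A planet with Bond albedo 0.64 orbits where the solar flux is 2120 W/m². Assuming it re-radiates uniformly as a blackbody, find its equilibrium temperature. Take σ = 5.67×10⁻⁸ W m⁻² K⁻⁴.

Power absorbed = (1−a)S·πR²; power emitted = 4πR²σT⁴. Equating and cancelling πR²:
T = ((1−a)S / 4σ)^(1/4) = (763 / (4 × 5.67×10⁻⁸))^(1/4) = (3.37×10^9)^(1/4).
T = 241 K.

T ≈ 241 K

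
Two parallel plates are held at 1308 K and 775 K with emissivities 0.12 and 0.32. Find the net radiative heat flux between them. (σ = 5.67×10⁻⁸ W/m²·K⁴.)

For two large parallel gray plates, q = σ(T₁⁴ − T₂⁴) / (1/ε₁ + 1/ε₂ − 1).
1/ε₁ + 1/ε₂ − 1 = 1/0.12 + 1/0.32 − 1 = 10.46.
T₁⁴ − T₂⁴ = 2.93×10^12 − 3.61×10^11 = 2.57×10^12 K⁴.
q = 5.67×10⁻⁸ × 2.57×10^12 / 10.46 = 13900 W/m².

q ≈ 13900 W/m²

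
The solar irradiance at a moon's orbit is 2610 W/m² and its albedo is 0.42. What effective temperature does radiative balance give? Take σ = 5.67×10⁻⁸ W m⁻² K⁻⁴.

T ≈ 286 K

Power absorbed = (1−a)S·πR²; power emitted = 4πR²σT⁴. Equating and cancelling πR²:
T = ((1−a)S / 4σ)^(1/4) = (1510 / (4 × 5.67×10⁻⁸))^(1/4) = (6.67×10^9)^(1/4).
T = 286 K.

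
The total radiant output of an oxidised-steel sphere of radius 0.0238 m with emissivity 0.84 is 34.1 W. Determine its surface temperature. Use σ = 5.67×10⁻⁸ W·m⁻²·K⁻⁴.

T ≈ 563 K

A = 4πr² = 4π × (0.0238)² = 7.12×10^-3 m².
From P = εσAT⁴, T = (P / εσA)^(1/4) = (34.1 / (0.84 × 5.67×10⁻⁸ × 7.12×10^-3))^(1/4).
T = (1.01×10^11)^(1/4) = 563 K.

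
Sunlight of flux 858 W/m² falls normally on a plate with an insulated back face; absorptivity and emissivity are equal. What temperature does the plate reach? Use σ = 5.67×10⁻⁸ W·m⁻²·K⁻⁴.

T ≈ 351 K

Absorbed flux αS = emitted flux εσT⁴ (one radiating face); with α = ε, T = (S/σ)^(1/4).
T = (858 / 5.67×10⁻⁸)^(1/4) = (1.51×10^10)^(1/4).
T = 351 K.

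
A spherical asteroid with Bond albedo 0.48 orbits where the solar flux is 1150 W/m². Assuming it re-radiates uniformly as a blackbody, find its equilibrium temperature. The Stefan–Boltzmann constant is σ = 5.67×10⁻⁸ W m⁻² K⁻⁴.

Power absorbed = (1−a)S·πR²; power emitted = 4πR²σT⁴. Equating and cancelling πR²:
T = ((1−a)S / 4σ)^(1/4) = (598 / (4 × 5.67×10⁻⁸))^(1/4) = (2.64×10^9)^(1/4).
T = 227 K.

T ≈ 227 K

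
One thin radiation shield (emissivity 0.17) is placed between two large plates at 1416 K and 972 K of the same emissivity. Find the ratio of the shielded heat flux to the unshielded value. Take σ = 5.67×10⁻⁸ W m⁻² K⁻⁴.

ratio ≈ 0.500

With N identical shields there are N+1 = 2 gaps in series, each with the same radiative resistance, so the flux falls to 1/(N+1) of its unshielded value.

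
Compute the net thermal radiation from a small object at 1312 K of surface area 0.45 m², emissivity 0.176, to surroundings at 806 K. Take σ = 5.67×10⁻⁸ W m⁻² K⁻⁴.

Q ≈ 11400 W

Q = εσA(T⁴ − T_s⁴). T⁴ − T_s⁴ = (1312)⁴ − (806)⁴ = 2.96×10^12 − 4.22×10^11 = 2.54×10^12 K⁴.
Q = 0.176 × 5.67×10⁻⁸ × 0.450 × 2.54×10^12 = 11400 W.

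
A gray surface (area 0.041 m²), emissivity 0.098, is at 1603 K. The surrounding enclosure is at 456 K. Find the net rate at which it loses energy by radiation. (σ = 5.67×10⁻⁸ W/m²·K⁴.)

Q ≈ 1490 W

Q = εσA(T⁴ − T_s⁴). T⁴ − T_s⁴ = (1603)⁴ − (456)⁴ = 6.60×10^12 − 4.32×10^10 = 6.56×10^12 K⁴.
Q = 0.098 × 5.67×10⁻⁸ × 0.0410 × 6.56×10^12 = 1490 W.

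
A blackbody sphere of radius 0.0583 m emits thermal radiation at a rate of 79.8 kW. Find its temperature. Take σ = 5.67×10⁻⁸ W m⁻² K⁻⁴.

T ≈ 2400 K

A = 4πr² = 4π × (0.0583)² = 0.0427 m².
From P = σAT⁴, T = (P / σA)^(1/4) = (79800 / (5.67×10⁻⁸ × 0.0427))^(1/4).
T = (3.30×10^13)^(1/4) = 2400 K.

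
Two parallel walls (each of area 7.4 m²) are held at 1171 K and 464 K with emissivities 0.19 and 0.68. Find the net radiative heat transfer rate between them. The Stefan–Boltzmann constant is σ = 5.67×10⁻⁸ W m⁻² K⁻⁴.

Q ≈ 1.34×10^5 W

For two large parallel gray plates, q = σ(T₁⁴ − T₂⁴) / (1/ε₁ + 1/ε₂ − 1).
1/ε₁ + 1/ε₂ − 1 = 1/0.19 + 1/0.68 − 1 = 5.734.
T₁⁴ − T₂⁴ = 1.88×10^12 − 4.64×10^10 = 1.83×10^12 K⁴.
q = 5.67×10⁻⁸ × 1.83×10^12 / 5.734 = 18100 W/m².
Q = q·A = 18100 × 7.4 = 1.34×10^5 W.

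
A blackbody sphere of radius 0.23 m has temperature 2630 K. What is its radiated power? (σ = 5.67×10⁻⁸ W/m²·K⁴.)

A = 4πr² = 4π × (0.23)² = 0.665 m².
P = σAT⁴ = 5.67×10⁻⁸ × 0.665 × (2630)⁴ = 5.67×10⁻⁸ × 0.665 × 4.78×10^13.
P = 1.80×10^6 W.

P ≈ 1.80×10^6 W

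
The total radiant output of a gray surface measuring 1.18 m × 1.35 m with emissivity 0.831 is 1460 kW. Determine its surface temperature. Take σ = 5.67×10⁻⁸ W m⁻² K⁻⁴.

T ≈ 2100 K

A = 1.18 × 1.35 = 1.59 m².
From P = εσAT⁴, T = (P / εσA)^(1/4) = (1.46×10^6 / (0.831 × 5.67×10⁻⁸ × 1.59))^(1/4).
T = (1.95×10^13)^(1/4) = 2100 K.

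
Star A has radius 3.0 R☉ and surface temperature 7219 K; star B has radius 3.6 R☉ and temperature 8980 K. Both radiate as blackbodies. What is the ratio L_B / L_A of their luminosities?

L_B/L_A ≈ 3.45

L = 4πR²σT⁴ ∝ R²T⁴, so L_B/L_A = (3.6/3.0)² × (8980/7219)⁴ = 1.44 × 2.39 = 3.45.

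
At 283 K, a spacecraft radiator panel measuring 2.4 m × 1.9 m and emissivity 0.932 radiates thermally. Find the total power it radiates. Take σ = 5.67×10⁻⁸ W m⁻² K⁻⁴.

A = 2.4 × 1.9 = 4.56 m².
P = εσAT⁴ = 0.932 × 5.67×10⁻⁸ × 4.56 × (283)⁴ = 0.932 × 5.67×10⁻⁸ × 4.56 × 6.41×10^9.
P = 1550 W.

P ≈ 1550 W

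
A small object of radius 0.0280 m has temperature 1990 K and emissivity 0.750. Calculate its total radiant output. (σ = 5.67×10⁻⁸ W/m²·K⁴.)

P ≈ 6570 W

A = 4πr² = 4π × (0.0280)² = 9.85×10^-3 m².
Stefan–Boltzmann: P = εσAT⁴ = 0.750 × 5.67×10⁻⁸ × 9.85×10^-3 × (1990)⁴ = 0.750 × 5.67×10⁻⁸ × 9.85×10^-3 × 1.57×10^13.
P = 6570 W.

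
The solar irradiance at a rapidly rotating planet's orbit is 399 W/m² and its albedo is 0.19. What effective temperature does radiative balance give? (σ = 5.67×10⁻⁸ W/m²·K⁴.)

Power absorbed = (1−a)S·πR²; power emitted = 4πR²σT⁴. Equating and cancelling πR²:
T = ((1−a)S / 4σ)^(1/4) = (323 / (4 × 5.67×10⁻⁸))^(1/4) = (1.43×10^9)^(1/4).
T = 194 K.

T ≈ 194 K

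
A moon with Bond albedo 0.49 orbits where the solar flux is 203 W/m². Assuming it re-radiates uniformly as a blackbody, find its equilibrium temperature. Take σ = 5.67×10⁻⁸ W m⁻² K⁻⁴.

T ≈ 146 K

Power absorbed = (1−a)S·πR²; power emitted = 4πR²σT⁴. Equating and cancelling πR²:
T = ((1−a)S / 4σ)^(1/4) = (104 / (4 × 5.67×10⁻⁸))^(1/4) = (4.56×10^8)^(1/4).
T = 146 K.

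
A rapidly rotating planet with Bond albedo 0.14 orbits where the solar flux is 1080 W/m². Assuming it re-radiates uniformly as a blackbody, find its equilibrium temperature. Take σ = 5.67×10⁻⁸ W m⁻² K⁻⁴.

Power absorbed = (1−a)S·πR²; power emitted = 4πR²σT⁴. Equating and cancelling πR²:
T = ((1−a)S / 4σ)^(1/4) = (929 / (4 × 5.67×10⁻⁸))^(1/4) = (4.10×10^9)^(1/4).
T = 253 K.

T ≈ 253 K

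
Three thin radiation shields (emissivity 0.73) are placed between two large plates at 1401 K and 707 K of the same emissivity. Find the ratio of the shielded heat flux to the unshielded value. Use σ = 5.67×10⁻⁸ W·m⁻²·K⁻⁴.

With N identical shields there are N+1 = 4 gaps in series, each with the same radiative resistance, so the flux falls to 1/(N+1) of its unshielded value.

ratio ≈ 0.250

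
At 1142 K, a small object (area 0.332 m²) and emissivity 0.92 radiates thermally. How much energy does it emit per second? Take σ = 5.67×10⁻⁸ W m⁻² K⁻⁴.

P ≈ 29500 W

P = εσAT⁴ = 0.92 × 5.67×10⁻⁸ × 0.332 × (1142)⁴ = 0.92 × 5.67×10⁻⁸ × 0.332 × 1.70×10^12.
P = 29500 W.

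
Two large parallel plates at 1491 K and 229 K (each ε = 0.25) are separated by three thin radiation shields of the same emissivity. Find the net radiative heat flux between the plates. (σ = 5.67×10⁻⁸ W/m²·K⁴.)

q ≈ 10000 W/m²

Each of the 4 gaps contributes resistance (2/ε − 1) = 2/0.25 − 1 = 7.000; total = 28.00.
q = σ(T₁⁴ − T₂⁴) / 28.00 = 5.67×10⁻⁸ × 4.94×10^12 / 28.00 = 10000 W/m².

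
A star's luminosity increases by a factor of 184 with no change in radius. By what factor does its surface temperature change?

P ∝ T⁴ ⇒ T ∝ P^(1/4), so T scales by (184)^(1/4) = 3.68.

factor ≈ 3.68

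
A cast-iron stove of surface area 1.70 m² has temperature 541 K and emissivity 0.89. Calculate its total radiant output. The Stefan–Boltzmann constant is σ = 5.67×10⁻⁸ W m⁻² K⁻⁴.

P = εσAT⁴ = 0.89 × 5.67×10⁻⁸ × 1.70 × (541)⁴ = 0.89 × 5.67×10⁻⁸ × 1.70 × 8.57×10^10.
P = 7350 W.

P ≈ 7350 W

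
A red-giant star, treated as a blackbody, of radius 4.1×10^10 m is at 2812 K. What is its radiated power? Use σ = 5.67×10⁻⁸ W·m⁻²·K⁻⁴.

P ≈ 7.49×10^28 W

A = 4πr² = 4π × (4.1×10^10)² = 2.11×10^22 m².
P = σAT⁴ = 5.67×10⁻⁸ × 2.11×10^22 × (2812)⁴ = 5.67×10⁻⁸ × 2.11×10^22 × 6.25×10^13.
P = 7.49×10^28 W.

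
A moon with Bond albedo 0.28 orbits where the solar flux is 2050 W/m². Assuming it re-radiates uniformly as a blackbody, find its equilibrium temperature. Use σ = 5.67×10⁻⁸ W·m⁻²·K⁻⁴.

Power absorbed = (1−a)S·πR²; power emitted = 4πR²σT⁴. Equating and cancelling πR²:
T = ((1−a)S / 4σ)^(1/4) = (1480 / (4 × 5.67×10⁻⁸))^(1/4) = (6.51×10^9)^(1/4).
T = 284 K.

T ≈ 284 K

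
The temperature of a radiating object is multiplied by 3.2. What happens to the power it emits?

factor ≈ 105

P ∝ T⁴, so the power scales as (3.2)⁴ = 105.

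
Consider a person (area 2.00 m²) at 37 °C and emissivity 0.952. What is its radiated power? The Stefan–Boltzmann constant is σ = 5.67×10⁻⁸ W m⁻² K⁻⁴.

P ≈ 997 W

37 °C = 310 K.
Stefan–Boltzmann: P = εσAT⁴ = 0.952 × 5.67×10⁻⁸ × 2.00 × (310)⁴ = 0.952 × 5.67×10⁻⁸ × 2.00 × 9.24×10^9.
P = 997 W.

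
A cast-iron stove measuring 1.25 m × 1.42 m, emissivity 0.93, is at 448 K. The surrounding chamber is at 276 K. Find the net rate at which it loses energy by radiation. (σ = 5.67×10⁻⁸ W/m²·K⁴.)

Q ≈ 3230 W

A = 1.25 × 1.42 = 1.77 m².
Q = εσA(T⁴ − T_s⁴). T⁴ − T_s⁴ = (448)⁴ − (276)⁴ = 4.03×10^10 − 5.80×10^9 = 3.45×10^10 K⁴.
Q = 0.93 × 5.67×10⁻⁸ × 1.77 × 3.45×10^10 = 3230 W.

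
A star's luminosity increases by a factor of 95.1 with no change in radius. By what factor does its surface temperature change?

factor ≈ 3.12

P ∝ T⁴ ⇒ T ∝ P^(1/4), so T scales by (95.1)^(1/4) = 3.12.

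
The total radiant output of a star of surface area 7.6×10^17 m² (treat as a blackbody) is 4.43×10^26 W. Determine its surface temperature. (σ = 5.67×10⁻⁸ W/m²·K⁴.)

From P = σAT⁴, T = (P / σA)^(1/4) = (4.43×10^26 / (5.67×10⁻⁸ × 7.60×10^17))^(1/4).
T = (1.03×10^16)^(1/4) = 10100 K.

T ≈ 10100 K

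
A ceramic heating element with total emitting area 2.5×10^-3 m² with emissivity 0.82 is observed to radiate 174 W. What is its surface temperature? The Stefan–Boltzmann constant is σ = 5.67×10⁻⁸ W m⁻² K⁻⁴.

From P = εσAT⁴, T = (P / εσA)^(1/4) = (174 / (0.82 × 5.67×10⁻⁸ × 2.50×10^-3))^(1/4).
T = (1.50×10^12)^(1/4) = 1110 K.

T ≈ 1110 K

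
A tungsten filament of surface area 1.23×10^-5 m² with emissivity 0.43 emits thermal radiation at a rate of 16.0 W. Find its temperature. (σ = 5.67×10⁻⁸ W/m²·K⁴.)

From P = εσAT⁴, T = (P / εσA)^(1/4) = (16.0 / (0.43 × 5.67×10⁻⁸ × 1.23×10^-5))^(1/4).
T = (5.34×10^13)^(1/4) = 2700 K.

T ≈ 2700 K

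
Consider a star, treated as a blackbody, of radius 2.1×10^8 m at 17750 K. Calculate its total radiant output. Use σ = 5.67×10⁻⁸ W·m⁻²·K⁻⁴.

P ≈ 3.12×10^27 W

A = 4πr² = 4π × (2.1×10^8)² = 5.54×10^17 m².
P = σAT⁴ = 5.67×10⁻⁸ × 5.54×10^17 × (17750)⁴ = 5.67×10⁻⁸ × 5.54×10^17 × 9.93×10^16.
P = 3.12×10^27 W.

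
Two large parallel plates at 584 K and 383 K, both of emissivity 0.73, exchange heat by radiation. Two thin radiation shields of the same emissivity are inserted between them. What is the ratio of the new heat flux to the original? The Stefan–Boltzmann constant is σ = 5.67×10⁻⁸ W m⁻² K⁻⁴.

ratio ≈ 0.333

With N identical shields there are N+1 = 3 gaps in series, each with the same radiative resistance, so the flux falls to 1/(N+1) of its unshielded value.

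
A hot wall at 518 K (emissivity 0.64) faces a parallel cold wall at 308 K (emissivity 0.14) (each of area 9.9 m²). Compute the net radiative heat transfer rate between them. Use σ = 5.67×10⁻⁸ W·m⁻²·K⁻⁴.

Q ≈ 4590 W

For two large parallel gray plates, q = σ(T₁⁴ − T₂⁴) / (1/ε₁ + 1/ε₂ − 1).
1/ε₁ + 1/ε₂ − 1 = 1/0.64 + 1/0.14 − 1 = 7.705.
T₁⁴ − T₂⁴ = 7.20×10^10 − 9.00×10^9 = 6.30×10^10 K⁴.
q = 5.67×10⁻⁸ × 6.30×10^10 / 7.705 = 464 W/m².
Q = q·A = 464 × 9.9 = 4590 W.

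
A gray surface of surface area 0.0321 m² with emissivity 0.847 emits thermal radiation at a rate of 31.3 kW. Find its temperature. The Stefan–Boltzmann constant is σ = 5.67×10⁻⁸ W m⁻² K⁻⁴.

From P = εσAT⁴, T = (P / εσA)^(1/4) = (31300 / (0.847 × 5.67×10⁻⁸ × 0.0321))^(1/4).
T = (2.03×10^13)^(1/4) = 2120 K.

T ≈ 2120 K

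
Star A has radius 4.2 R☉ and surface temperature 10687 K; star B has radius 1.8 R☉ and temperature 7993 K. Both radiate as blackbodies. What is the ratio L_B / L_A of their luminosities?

L_B/L_A ≈ 0.0575

L = 4πR²σT⁴ ∝ R²T⁴, so L_B/L_A = (1.8/4.2)² × (7993/10687)⁴ = 0.184 × 0.313 = 0.0575.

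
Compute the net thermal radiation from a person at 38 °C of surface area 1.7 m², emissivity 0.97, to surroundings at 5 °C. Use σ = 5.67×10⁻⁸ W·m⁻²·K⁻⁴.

Convert: 38 °C = 311 K; 5 °C = 278 K.
Q = εσA(T⁴ − T_s⁴). T⁴ − T_s⁴ = (311)⁴ − (278)⁴ = 9.35×10^9 − 5.97×10^9 = 3.38×10^9 K⁴.
Q = 0.97 × 5.67×10⁻⁸ × 1.70 × 3.38×10^9 = 316 W.

Q ≈ 316 W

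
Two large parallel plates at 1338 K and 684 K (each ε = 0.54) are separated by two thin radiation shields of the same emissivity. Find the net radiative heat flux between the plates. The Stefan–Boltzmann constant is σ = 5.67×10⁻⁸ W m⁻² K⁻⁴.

q ≈ 20900 W/m²

Each of the 3 gaps contributes resistance (2/ε − 1) = 2/0.54 − 1 = 2.704; total = 8.111.
q = σ(T₁⁴ − T₂⁴) / 8.111 = 5.67×10⁻⁸ × 2.99×10^12 / 8.111 = 20900 W/m².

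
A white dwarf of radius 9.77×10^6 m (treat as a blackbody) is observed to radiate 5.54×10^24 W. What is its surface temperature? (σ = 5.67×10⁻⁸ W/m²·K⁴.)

T ≈ 16900 K

A = 4πr² = 4π × (9.77×10^6)² = 1.20×10^15 m².
From P = σAT⁴, T = (P / σA)^(1/4) = (5.54×10^24 / (5.67×10⁻⁸ × 1.20×10^15))^(1/4).
T = (8.15×10^16)^(1/4) = 16900 K.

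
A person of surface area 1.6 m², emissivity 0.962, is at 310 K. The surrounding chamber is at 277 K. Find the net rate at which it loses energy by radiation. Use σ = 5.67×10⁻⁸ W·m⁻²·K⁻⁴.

Q = εσA(T⁴ − T_s⁴). T⁴ − T_s⁴ = (310)⁴ − (277)⁴ = 9.24×10^9 − 5.89×10^9 = 3.35×10^9 K⁴.
Q = 0.962 × 5.67×10⁻⁸ × 1.60 × 3.35×10^9 = 292 W.

Q ≈ 292 W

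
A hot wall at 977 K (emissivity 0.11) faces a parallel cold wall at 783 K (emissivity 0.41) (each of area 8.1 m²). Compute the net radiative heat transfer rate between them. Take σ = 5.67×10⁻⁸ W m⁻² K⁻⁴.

For two large parallel gray plates, q = σ(T₁⁴ − T₂⁴) / (1/ε₁ + 1/ε₂ − 1).
1/ε₁ + 1/ε₂ − 1 = 1/0.11 + 1/0.41 − 1 = 10.53.
T₁⁴ − T₂⁴ = 9.11×10^11 − 3.76×10^11 = 5.35×10^11 K⁴.
q = 5.67×10⁻⁸ × 5.35×10^11 / 10.53 = 2880 W/m².
Q = q·A = 2880 × 8.1 = 23300 W.

Q ≈ 23300 W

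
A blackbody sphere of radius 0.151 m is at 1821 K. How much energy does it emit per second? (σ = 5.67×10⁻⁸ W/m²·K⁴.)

A = 4πr² = 4π × (0.151)² = 0.287 m².
P = σAT⁴ = 5.67×10⁻⁸ × 0.287 × (1821)⁴ = 5.67×10⁻⁸ × 0.287 × 1.10×10^13.
P = 1.79×10^5 W.

P ≈ 1.79×10^5 W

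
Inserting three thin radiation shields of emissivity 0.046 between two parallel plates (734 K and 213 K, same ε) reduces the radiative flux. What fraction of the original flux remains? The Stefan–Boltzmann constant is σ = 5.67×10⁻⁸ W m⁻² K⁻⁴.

ratio ≈ 0.250

With N identical shields there are N+1 = 4 gaps in series, each with the same radiative resistance, so the flux falls to 1/(N+1) of its unshielded value.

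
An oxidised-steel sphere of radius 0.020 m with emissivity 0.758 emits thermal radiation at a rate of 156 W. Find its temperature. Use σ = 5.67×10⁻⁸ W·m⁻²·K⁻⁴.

T ≈ 922 K

A = 4πr² = 4π × (0.020)² = 5.03×10^-3 m².
From P = εσAT⁴, T = (P / εσA)^(1/4) = (156 / (0.758 × 5.67×10⁻⁸ × 5.03×10^-3))^(1/4).
T = (7.22×10^11)^(1/4) = 922 K.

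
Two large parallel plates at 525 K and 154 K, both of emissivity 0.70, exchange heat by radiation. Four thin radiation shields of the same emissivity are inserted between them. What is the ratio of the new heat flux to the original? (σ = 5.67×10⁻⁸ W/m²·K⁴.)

ratio ≈ 0.200

With N identical shields there are N+1 = 5 gaps in series, each with the same radiative resistance, so the flux falls to 1/(N+1) of its unshielded value.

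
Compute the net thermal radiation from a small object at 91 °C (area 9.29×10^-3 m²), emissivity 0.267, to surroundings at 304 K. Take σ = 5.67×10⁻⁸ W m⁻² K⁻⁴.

Convert: 91 °C = 364 K.
Q = εσA(T⁴ − T_s⁴). T⁴ − T_s⁴ = (364)⁴ − (304)⁴ = 1.76×10^10 − 8.54×10^9 = 9.01×10^9 K⁴.
Q = 0.267 × 5.67×10⁻⁸ × 9.29×10^-3 × 9.01×10^9 = 1.27 W.

Q ≈ 1.27 W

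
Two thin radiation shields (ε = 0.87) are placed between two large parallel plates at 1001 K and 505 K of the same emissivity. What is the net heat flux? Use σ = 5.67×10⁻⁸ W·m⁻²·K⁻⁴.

q ≈ 13700 W/m²

Each of the 3 gaps contributes resistance (2/ε − 1) = 2/0.87 − 1 = 1.299; total = 3.897.
q = σ(T₁⁴ − T₂⁴) / 3.897 = 5.67×10⁻⁸ × 9.39×10^11 / 3.897 = 13700 W/m².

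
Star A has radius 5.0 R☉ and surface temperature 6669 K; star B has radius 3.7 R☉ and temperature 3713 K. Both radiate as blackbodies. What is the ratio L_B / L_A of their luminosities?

L_B/L_A ≈ 0.0526

L = 4πR²σT⁴ ∝ R²T⁴, so L_B/L_A = (3.7/5.0)² × (3713/6669)⁴ = 0.548 × 0.0961 = 0.0526.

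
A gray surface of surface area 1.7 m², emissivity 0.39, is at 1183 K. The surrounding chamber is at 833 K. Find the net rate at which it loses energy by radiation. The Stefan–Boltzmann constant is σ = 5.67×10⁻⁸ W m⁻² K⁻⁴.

Q = εσA(T⁴ − T_s⁴). T⁴ − T_s⁴ = (1183)⁴ − (833)⁴ = 1.96×10^12 − 4.81×10^11 = 1.48×10^12 K⁴.
Q = 0.39 × 5.67×10⁻⁸ × 1.70 × 1.48×10^12 = 55500 W.

Q ≈ 55500 W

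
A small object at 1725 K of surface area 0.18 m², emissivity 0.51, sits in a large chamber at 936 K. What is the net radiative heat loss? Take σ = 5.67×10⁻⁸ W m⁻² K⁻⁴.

Q = εσA(T⁴ − T_s⁴). T⁴ − T_s⁴ = (1725)⁴ − (936)⁴ = 8.85×10^12 − 7.68×10^11 = 8.09×10^12 K⁴.
Q = 0.51 × 5.67×10⁻⁸ × 0.180 × 8.09×10^12 = 42100 W.

Q ≈ 42100 W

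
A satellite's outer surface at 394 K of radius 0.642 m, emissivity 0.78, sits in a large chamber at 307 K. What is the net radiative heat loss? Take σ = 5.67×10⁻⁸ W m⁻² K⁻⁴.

Q ≈ 3490 W

A = 4πr² = 4π × (0.642)² = 5.18 m².
Q = εσA(T⁴ − T_s⁴). T⁴ − T_s⁴ = (394)⁴ − (307)⁴ = 2.41×10^10 − 8.88×10^9 = 1.52×10^10 K⁴.
Q = 0.78 × 5.67×10⁻⁸ × 5.18 × 1.52×10^10 = 3490 W.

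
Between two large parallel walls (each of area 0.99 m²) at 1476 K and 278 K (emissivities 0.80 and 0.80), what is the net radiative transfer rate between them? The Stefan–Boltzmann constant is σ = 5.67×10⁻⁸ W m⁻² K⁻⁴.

Q ≈ 1.77×10^5 W

For two large parallel gray plates, q = σ(T₁⁴ − T₂⁴) / (1/ε₁ + 1/ε₂ − 1).
1/ε₁ + 1/ε₂ − 1 = 1/0.80 + 1/0.80 − 1 = 1.500.
T₁⁴ − T₂⁴ = 4.75×10^12 − 5.97×10^9 = 4.74×10^12 K⁴.
q = 5.67×10⁻⁸ × 4.74×10^12 / 1.500 = 1.79×10^5 W/m².
Q = q·A = 1.79×10^5 × 0.99 = 1.77×10^5 W.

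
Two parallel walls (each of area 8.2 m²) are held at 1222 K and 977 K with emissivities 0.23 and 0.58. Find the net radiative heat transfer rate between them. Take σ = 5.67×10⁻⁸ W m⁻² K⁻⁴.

Q ≈ 1.21×10^5 W

For two large parallel gray plates, q = σ(T₁⁴ − T₂⁴) / (1/ε₁ + 1/ε₂ − 1).
1/ε₁ + 1/ε₂ − 1 = 1/0.23 + 1/0.58 − 1 = 5.072.
T₁⁴ − T₂⁴ = 2.23×10^12 − 9.11×10^11 = 1.32×10^12 K⁴.
q = 5.67×10⁻⁸ × 1.32×10^12 / 5.072 = 14700 W/m².
Q = q·A = 14700 × 8.2 = 1.21×10^5 W.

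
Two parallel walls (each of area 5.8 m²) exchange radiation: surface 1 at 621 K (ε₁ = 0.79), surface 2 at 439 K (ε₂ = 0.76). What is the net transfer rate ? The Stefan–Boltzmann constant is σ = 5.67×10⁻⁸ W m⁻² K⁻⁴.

Q ≈ 23200 W

For two large parallel gray plates, q = σ(T₁⁴ − T₂⁴) / (1/ε₁ + 1/ε₂ − 1).
1/ε₁ + 1/ε₂ − 1 = 1/0.79 + 1/0.76 − 1 = 1.582.
T₁⁴ − T₂⁴ = 1.49×10^11 − 3.71×10^10 = 1.12×10^11 K⁴.
q = 5.67×10⁻⁸ × 1.12×10^11 / 1.582 = 4000 W/m².
Q = q·A = 4000 × 5.8 = 23200 W.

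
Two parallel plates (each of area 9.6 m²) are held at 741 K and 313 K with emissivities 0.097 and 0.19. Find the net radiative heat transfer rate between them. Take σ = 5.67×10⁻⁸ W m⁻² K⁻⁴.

Q ≈ 10900 W

For two large parallel gray plates, q = σ(T₁⁴ − T₂⁴) / (1/ε₁ + 1/ε₂ − 1).
1/ε₁ + 1/ε₂ − 1 = 1/0.097 + 1/0.19 − 1 = 14.57.
T₁⁴ − T₂⁴ = 3.01×10^11 − 9.60×10^9 = 2.92×10^11 K⁴.
q = 5.67×10⁻⁸ × 2.92×10^11 / 14.57 = 1140 W/m².
Q = q·A = 1140 × 9.6 = 10900 W.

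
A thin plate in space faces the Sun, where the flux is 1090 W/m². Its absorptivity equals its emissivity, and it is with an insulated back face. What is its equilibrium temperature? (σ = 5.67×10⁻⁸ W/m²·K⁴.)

Absorbed flux αS = emitted flux εσT⁴ (one radiating face); with α = ε, T = (S/σ)^(1/4).
T = (1090 / 5.67×10⁻⁸)^(1/4) = (1.92×10^10)^(1/4).
T = 372 K.

T ≈ 372 K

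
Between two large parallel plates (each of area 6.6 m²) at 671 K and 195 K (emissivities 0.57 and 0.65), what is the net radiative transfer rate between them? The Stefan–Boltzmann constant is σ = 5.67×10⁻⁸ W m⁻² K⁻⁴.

For two large parallel gray plates, q = σ(T₁⁴ − T₂⁴) / (1/ε₁ + 1/ε₂ − 1).
1/ε₁ + 1/ε₂ − 1 = 1/0.57 + 1/0.65 − 1 = 2.293.
T₁⁴ − T₂⁴ = 2.03×10^11 − 1.45×10^9 = 2.01×10^11 K⁴.
q = 5.67×10⁻⁸ × 2.01×10^11 / 2.293 = 4980 W/m².
Q = q·A = 4980 × 6.6 = 32800 W.

Q ≈ 32800 W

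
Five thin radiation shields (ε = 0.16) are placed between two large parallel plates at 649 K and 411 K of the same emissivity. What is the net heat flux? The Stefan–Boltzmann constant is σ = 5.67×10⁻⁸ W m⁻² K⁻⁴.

Each of the 6 gaps contributes resistance (2/ε − 1) = 2/0.16 − 1 = 11.50; total = 69.00.
q = σ(T₁⁴ − T₂⁴) / 69.00 = 5.67×10⁻⁸ × 1.49×10^11 / 69.00 = 122 W/m².

q ≈ 122 W/m²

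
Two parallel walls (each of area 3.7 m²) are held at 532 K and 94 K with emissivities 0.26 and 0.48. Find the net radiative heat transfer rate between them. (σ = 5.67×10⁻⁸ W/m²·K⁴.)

Q ≈ 3410 W

For two large parallel gray plates, q = σ(T₁⁴ − T₂⁴) / (1/ε₁ + 1/ε₂ − 1).
1/ε₁ + 1/ε₂ − 1 = 1/0.26 + 1/0.48 − 1 = 4.929.
T₁⁴ − T₂⁴ = 8.01×10^10 − 7.81×10^7 = 8.00×10^10 K⁴.
q = 5.67×10⁻⁸ × 8.00×10^10 / 4.929 = 920 W/m².
Q = q·A = 920 × 3.7 = 3410 W.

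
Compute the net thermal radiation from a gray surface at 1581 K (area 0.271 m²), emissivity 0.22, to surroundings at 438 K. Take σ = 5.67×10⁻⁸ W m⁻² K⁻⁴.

Q ≈ 21000 W

Q = εσA(T⁴ − T_s⁴). T⁴ − T_s⁴ = (1581)⁴ − (438)⁴ = 6.25×10^12 − 3.68×10^10 = 6.21×10^12 K⁴.
Q = 0.22 × 5.67×10⁻⁸ × 0.271 × 6.21×10^12 = 21000 W.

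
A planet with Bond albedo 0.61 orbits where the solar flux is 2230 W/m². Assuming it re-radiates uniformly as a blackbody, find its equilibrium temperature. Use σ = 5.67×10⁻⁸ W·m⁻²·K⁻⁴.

Power absorbed = (1−a)S·πR²; power emitted = 4πR²σT⁴. Equating and cancelling πR²:
T = ((1−a)S / 4σ)^(1/4) = (870 / (4 × 5.67×10⁻⁸))^(1/4) = (3.83×10^9)^(1/4).
T = 249 K.

T ≈ 249 K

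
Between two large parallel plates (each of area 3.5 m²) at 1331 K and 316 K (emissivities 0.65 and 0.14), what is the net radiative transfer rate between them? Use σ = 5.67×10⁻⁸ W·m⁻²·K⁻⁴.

For two large parallel gray plates, q = σ(T₁⁴ − T₂⁴) / (1/ε₁ + 1/ε₂ − 1).
1/ε₁ + 1/ε₂ − 1 = 1/0.65 + 1/0.14 − 1 = 7.681.
T₁⁴ − T₂⁴ = 3.14×10^12 − 9.97×10^9 = 3.13×10^12 K⁴.
q = 5.67×10⁻⁸ × 3.13×10^12 / 7.681 = 23100 W/m².
Q = q·A = 23100 × 3.5 = 80800 W.

Q ≈ 80800 W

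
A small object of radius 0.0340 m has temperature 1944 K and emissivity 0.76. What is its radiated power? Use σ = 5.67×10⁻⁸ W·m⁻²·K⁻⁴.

A = 4πr² = 4π × (0.0340)² = 0.0145 m².
Stefan–Boltzmann: P = εσAT⁴ = 0.76 × 5.67×10⁻⁸ × 0.0145 × (1944)⁴ = 0.76 × 5.67×10⁻⁸ × 0.0145 × 1.43×10^13.
P = 8940 W.

P ≈ 8940 W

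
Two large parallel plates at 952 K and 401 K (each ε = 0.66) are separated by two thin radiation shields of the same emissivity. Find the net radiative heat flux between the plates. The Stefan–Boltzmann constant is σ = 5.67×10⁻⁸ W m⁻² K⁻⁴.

Each of the 3 gaps contributes resistance (2/ε − 1) = 2/0.66 − 1 = 2.030; total = 6.091.
q = σ(T₁⁴ − T₂⁴) / 6.091 = 5.67×10⁻⁸ × 7.96×10^11 / 6.091 = 7410 W/m².

q ≈ 7410 W/m²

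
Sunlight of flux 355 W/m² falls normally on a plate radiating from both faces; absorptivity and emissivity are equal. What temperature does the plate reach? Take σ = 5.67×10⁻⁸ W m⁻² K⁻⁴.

T ≈ 237 K

Absorbed flux αS = emitted flux 2εσT⁴ per unit area; with α = ε this gives T = (S/2σ)^(1/4).
T = (355 / (2 × 5.67×10⁻⁸))^(1/4) = (3.13×10^9)^(1/4).
T = 237 K.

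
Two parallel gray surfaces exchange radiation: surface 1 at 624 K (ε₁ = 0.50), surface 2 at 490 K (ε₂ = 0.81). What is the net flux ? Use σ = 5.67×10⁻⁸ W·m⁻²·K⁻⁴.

q ≈ 2380 W/m²

For two large parallel gray plates, q = σ(T₁⁴ − T₂⁴) / (1/ε₁ + 1/ε₂ − 1).
1/ε₁ + 1/ε₂ − 1 = 1/0.50 + 1/0.81 − 1 = 2.235.
T₁⁴ − T₂⁴ = 1.52×10^11 − 5.76×10^10 = 9.40×10^10 K⁴.
q = 5.67×10⁻⁸ × 9.40×10^10 / 2.235 = 2380 W/m².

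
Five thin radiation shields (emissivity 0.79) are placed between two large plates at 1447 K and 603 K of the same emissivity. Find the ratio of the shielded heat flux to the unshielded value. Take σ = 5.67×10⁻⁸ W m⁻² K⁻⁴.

With N identical shields there are N+1 = 6 gaps in series, each with the same radiative resistance, so the flux falls to 1/(N+1) of its unshielded value.

ratio ≈ 0.167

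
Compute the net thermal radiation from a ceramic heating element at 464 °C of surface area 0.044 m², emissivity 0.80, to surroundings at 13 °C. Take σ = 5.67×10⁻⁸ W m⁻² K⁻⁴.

Convert: 464 °C = 737 K; 13 °C = 286 K.
Q = εσA(T⁴ − T_s⁴). T⁴ − T_s⁴ = (737)⁴ − (286)⁴ = 2.95×10^11 − 6.69×10^9 = 2.88×10^11 K⁴.
Q = 0.80 × 5.67×10⁻⁸ × 0.0440 × 2.88×10^11 = 575 W.

Q ≈ 575 W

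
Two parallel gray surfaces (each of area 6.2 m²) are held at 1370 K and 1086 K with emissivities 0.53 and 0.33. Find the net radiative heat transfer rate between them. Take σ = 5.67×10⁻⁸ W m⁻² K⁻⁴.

For two large parallel gray plates, q = σ(T₁⁴ − T₂⁴) / (1/ε₁ + 1/ε₂ − 1).
1/ε₁ + 1/ε₂ − 1 = 1/0.53 + 1/0.33 − 1 = 3.917.
T₁⁴ − T₂⁴ = 3.52×10^12 − 1.39×10^12 = 2.13×10^12 K⁴.
q = 5.67×10⁻⁸ × 2.13×10^12 / 3.917 = 30900 W/m².
Q = q·A = 30900 × 6.2 = 1.91×10^5 W.

Q ≈ 1.91×10^5 W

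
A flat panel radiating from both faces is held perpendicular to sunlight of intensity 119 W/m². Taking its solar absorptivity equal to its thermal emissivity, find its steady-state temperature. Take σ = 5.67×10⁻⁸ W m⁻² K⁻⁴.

Absorbed flux αS = emitted flux 2εσT⁴ per unit area; with α = ε this gives T = (S/2σ)^(1/4).
T = (119 / (2 × 5.67×10⁻⁸))^(1/4) = (1.05×10^9)^(1/4).
T = 180 K.

T ≈ 180 K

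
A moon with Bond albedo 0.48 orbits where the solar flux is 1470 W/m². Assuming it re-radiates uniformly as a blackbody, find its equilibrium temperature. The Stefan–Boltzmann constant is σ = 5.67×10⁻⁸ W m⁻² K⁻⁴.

Power absorbed = (1−a)S·πR²; power emitted = 4πR²σT⁴. Equating and cancelling πR²:
T = ((1−a)S / 4σ)^(1/4) = (764 / (4 × 5.67×10⁻⁸))^(1/4) = (3.37×10^9)^(1/4).
T = 241 K.

T ≈ 241 K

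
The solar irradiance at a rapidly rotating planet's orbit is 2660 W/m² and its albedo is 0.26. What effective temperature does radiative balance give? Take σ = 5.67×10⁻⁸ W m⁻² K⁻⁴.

Power absorbed = (1−a)S·πR²; power emitted = 4πR²σT⁴. Equating and cancelling πR²:
T = ((1−a)S / 4σ)^(1/4) = (1970 / (4 × 5.67×10⁻⁸))^(1/4) = (8.68×10^9)^(1/4).
T = 305 K.

T ≈ 305 K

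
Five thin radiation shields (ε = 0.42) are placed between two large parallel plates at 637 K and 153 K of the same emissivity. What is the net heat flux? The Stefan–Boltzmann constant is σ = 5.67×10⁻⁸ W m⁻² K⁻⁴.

Each of the 6 gaps contributes resistance (2/ε − 1) = 2/0.42 − 1 = 3.762; total = 22.57.
q = σ(T₁⁴ − T₂⁴) / 22.57 = 5.67×10⁻⁸ × 1.64×10^11 / 22.57 = 412 W/m².

q ≈ 412 W/m²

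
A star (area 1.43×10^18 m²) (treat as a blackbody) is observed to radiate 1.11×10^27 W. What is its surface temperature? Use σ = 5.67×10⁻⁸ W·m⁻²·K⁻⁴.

T ≈ 10800 K

From P = σAT⁴, T = (P / σA)^(1/4) = (1.11×10^27 / (5.67×10⁻⁸ × 1.43×10^18))^(1/4).
T = (1.37×10^16)^(1/4) = 10800 K.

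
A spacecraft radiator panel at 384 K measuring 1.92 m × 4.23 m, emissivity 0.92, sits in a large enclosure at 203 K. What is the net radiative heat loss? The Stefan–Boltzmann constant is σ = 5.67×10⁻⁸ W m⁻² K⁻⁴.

Q ≈ 8490 W

A = 1.92 × 4.23 = 8.12 m².
Q = εσA(T⁴ − T_s⁴). T⁴ − T_s⁴ = (384)⁴ − (203)⁴ = 2.17×10^10 − 1.70×10^9 = 2.00×10^10 K⁴.
Q = 0.92 × 5.67×10⁻⁸ × 8.12 × 2.00×10^10 = 8490 W.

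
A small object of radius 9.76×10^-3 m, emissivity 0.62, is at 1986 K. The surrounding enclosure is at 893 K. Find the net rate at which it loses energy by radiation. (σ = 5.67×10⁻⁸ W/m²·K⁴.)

Q ≈ 628 W

A = 4πr² = 4π × (9.76×10^-3)² = 1.20×10^-3 m².
Q = εσA(T⁴ − T_s⁴). T⁴ − T_s⁴ = (1986)⁴ − (893)⁴ = 1.56×10^13 − 6.36×10^11 = 1.49×10^13 K⁴.
Q = 0.62 × 5.67×10⁻⁸ × 1.20×10^-3 × 1.49×10^13 = 628 W.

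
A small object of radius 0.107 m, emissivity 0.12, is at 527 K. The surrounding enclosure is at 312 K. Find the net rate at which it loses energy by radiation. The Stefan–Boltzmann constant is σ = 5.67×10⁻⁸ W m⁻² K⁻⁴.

A = 4πr² = 4π × (0.107)² = 0.144 m².
Q = εσA(T⁴ − T_s⁴). T⁴ − T_s⁴ = (527)⁴ − (312)⁴ = 7.71×10^10 − 9.48×10^9 = 6.77×10^10 K⁴.
Q = 0.12 × 5.67×10⁻⁸ × 0.144 × 6.77×10^10 = 66.2 W.

Q ≈ 66.2 W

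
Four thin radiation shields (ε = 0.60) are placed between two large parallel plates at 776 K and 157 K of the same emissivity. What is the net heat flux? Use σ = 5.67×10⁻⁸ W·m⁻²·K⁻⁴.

q ≈ 1760 W/m²

Each of the 5 gaps contributes resistance (2/ε − 1) = 2/0.60 − 1 = 2.333; total = 11.67.
q = σ(T₁⁴ − T₂⁴) / 11.67 = 5.67×10⁻⁸ × 3.62×10^11 / 11.67 = 1760 W/m².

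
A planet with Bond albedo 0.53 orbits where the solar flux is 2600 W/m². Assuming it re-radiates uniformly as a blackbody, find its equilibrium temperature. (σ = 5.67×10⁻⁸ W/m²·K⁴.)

T ≈ 271 K

Power absorbed = (1−a)S·πR²; power emitted = 4πR²σT⁴. Equating and cancelling πR²:
T = ((1−a)S / 4σ)^(1/4) = (1220 / (4 × 5.67×10⁻⁸))^(1/4) = (5.39×10^9)^(1/4).
T = 271 K.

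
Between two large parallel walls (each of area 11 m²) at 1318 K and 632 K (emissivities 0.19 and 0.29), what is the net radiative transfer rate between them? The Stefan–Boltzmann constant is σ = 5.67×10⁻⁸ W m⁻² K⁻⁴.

For two large parallel gray plates, q = σ(T₁⁴ − T₂⁴) / (1/ε₁ + 1/ε₂ − 1).
1/ε₁ + 1/ε₂ − 1 = 1/0.19 + 1/0.29 − 1 = 7.711.
T₁⁴ − T₂⁴ = 3.02×10^12 − 1.60×10^11 = 2.86×10^12 K⁴.
q = 5.67×10⁻⁸ × 2.86×10^12 / 7.711 = 21000 W/m².
Q = q·A = 21000 × 11 = 2.31×10^5 W.

Q ≈ 2.31×10^5 W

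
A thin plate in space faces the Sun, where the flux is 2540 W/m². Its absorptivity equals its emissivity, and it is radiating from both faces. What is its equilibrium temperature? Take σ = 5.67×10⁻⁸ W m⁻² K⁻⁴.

T ≈ 387 K

Absorbed flux αS = emitted flux 2εσT⁴ per unit area; with α = ε this gives T = (S/2σ)^(1/4).
T = (2540 / (2 × 5.67×10⁻⁸))^(1/4) = (2.24×10^10)^(1/4).
T = 387 K.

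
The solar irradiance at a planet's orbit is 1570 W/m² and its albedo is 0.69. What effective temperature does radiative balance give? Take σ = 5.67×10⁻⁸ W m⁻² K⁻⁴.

T ≈ 215 K

Power absorbed = (1−a)S·πR²; power emitted = 4πR²σT⁴. Equating and cancelling πR²:
T = ((1−a)S / 4σ)^(1/4) = (487 / (4 × 5.67×10⁻⁸))^(1/4) = (2.15×10^9)^(1/4).
T = 215 K.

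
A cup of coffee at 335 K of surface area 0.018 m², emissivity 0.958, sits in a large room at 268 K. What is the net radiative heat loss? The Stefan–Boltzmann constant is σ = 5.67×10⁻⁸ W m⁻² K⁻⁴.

Q ≈ 7.27 W

Q = εσA(T⁴ − T_s⁴). T⁴ − T_s⁴ = (335)⁴ − (268)⁴ = 1.26×10^10 − 5.16×10^9 = 7.44×10^9 K⁴.
Q = 0.958 × 5.67×10⁻⁸ × 0.0180 × 7.44×10^9 = 7.27 W.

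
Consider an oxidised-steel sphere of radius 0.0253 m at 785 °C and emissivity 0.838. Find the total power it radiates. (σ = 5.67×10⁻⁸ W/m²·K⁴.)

A = 4πr² = 4π × (0.0253)² = 8.04×10^-3 m².
785 °C = 1058 K.
Stefan–Boltzmann: P = εσAT⁴ = 0.838 × 5.67×10⁻⁸ × 8.04×10^-3 × (1058)⁴ = 0.838 × 5.67×10⁻⁸ × 8.04×10^-3 × 1.25×10^12.
P = 479 W.

P ≈ 479 W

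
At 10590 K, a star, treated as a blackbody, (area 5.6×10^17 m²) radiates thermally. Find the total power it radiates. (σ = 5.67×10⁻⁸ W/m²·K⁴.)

P = σAT⁴ = 5.67×10⁻⁸ × 5.60×10^17 × (10590)⁴ = 5.67×10⁻⁸ × 5.60×10^17 × 1.26×10^16.
P = 3.99×10^26 W.

P ≈ 3.99×10^26 W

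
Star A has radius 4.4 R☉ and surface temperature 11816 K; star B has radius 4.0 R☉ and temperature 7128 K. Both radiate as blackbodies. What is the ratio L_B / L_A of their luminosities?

L = 4πR²σT⁴ ∝ R²T⁴, so L_B/L_A = (4.0/4.4)² × (7128/11816)⁴ = 0.826 × 0.132 = 0.109.

L_B/L_A ≈ 0.109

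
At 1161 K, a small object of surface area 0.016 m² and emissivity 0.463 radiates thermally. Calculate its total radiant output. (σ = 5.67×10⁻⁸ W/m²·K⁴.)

Stefan–Boltzmann: P = εσAT⁴ = 0.463 × 5.67×10⁻⁸ × 0.0160 × (1161)⁴ = 0.463 × 5.67×10⁻⁸ × 0.0160 × 1.82×10^12.
P = 763 W.

P ≈ 763 W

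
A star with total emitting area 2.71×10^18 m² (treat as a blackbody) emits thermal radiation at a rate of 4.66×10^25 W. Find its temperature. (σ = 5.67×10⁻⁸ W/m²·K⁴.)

T ≈ 4170 K

From P = σAT⁴, T = (P / σA)^(1/4) = (4.66×10^25 / (5.67×10⁻⁸ × 2.71×10^18))^(1/4).
T = (3.03×10^14)^(1/4) = 4170 K.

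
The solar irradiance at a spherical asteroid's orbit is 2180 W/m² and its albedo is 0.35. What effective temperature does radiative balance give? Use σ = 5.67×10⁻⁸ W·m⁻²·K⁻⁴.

T ≈ 281 K

Power absorbed = (1−a)S·πR²; power emitted = 4πR²σT⁴. Equating and cancelling πR²:
T = ((1−a)S / 4σ)^(1/4) = (1420 / (4 × 5.67×10⁻⁸))^(1/4) = (6.25×10^9)^(1/4).
T = 281 K.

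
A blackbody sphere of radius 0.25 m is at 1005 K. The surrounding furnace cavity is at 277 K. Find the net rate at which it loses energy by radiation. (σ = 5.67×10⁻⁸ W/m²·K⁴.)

Q ≈ 45200 W

A = 4πr² = 4π × (0.25)² = 0.785 m².
Q = σA(T⁴ − T_s⁴). T⁴ − T_s⁴ = (1005)⁴ − (277)⁴ = 1.02×10^12 − 5.89×10^9 = 1.01×10^12 K⁴.
Q = 5.67×10⁻⁸ × 0.785 × 1.01×10^12 = 45200 W.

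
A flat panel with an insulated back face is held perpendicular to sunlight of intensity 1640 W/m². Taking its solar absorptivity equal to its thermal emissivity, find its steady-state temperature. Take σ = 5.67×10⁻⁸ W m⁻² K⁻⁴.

T ≈ 412 K

Absorbed flux αS = emitted flux εσT⁴ (one radiating face); with α = ε, T = (S/σ)^(1/4).
T = (1640 / 5.67×10⁻⁸)^(1/4) = (2.89×10^10)^(1/4).
T = 412 K.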